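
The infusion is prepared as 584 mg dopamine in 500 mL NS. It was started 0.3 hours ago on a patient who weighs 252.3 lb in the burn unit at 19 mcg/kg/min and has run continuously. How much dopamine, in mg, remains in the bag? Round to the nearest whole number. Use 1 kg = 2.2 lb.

Weight = 252.3 lb ÷ 2.2 lb/kg = 114.6818 kg
Dose = 19 mcg/kg/min × 114.6818 kg = 2178.955 mcg/min
2178.955 mcg/min × 60 min/hr = 130737.3 mcg/hr
Concentration = 584 mg ÷ 500 mL = 1.168 mg/mL = 1168 mcg/mL
Rate = 130737.3 mcg/hr ÷ 1168 mcg/mL = 111.9326 mL/hr
Volume infused = 111.9326 mL/hr × 0.3 hr = 33.57978 mL
Volume remaining = 500 − 33.57978 = 466.4202 mL
Drug remaining = 466.4202 mL × 1168 mcg/mL = 544778.8 mcg = 544.7788 mg

545 mg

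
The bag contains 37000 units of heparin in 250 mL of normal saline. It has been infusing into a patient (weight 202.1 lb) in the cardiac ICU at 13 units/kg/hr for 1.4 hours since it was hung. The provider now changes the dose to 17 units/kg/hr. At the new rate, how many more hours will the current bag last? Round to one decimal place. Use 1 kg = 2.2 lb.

Initial rate:
Weight = 202.1 lb ÷ 2.2 lb/kg = 91.86364 kg
Dose = 13 units/kg/hr × 91.86364 kg = 1194.227 units/hr
Concentration = 37000 units ÷ 250 mL = 148 units/mL
Rate = 1194.227 units/hr ÷ 148 units/mL = 8.069103 mL/hr
Volume infused so far = 8.069103 mL/hr × 1.4 hr = 11.29674 mL
Volume remaining = 250 − 11.29674 = 238.7033 mL
New rate:
Dose = 17 units/kg/hr × 91.86364 kg = 1561.682 units/hr
Rate = 1561.682 units/hr ÷ 148 units/mL = 10.5519 mL/hr
Time remaining = 238.7033 mL ÷ 10.5519 mL/hr = 22.62182 hr

22.6 hours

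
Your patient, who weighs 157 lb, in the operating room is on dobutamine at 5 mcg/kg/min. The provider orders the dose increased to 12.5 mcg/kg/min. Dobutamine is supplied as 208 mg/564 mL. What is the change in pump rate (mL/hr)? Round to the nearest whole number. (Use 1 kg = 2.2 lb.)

87 mL/hr

At the current dose:
Weight = 157 lb ÷ 2.2 lb/kg = 71.36364 kg
Dose = 5 mcg/kg/min × 71.36364 kg = 356.8182 mcg/min
356.8182 mcg/min × 60 min/hr = 21409.09 mcg/hr
Concentration = 208 mg ÷ 564 mL = 0.3687943 mg/mL = 368.7943 mcg/mL
Rate = 21409.09 mcg/hr ÷ 368.7943 mcg/mL = 58.05157 mL/hr
At the new dose:
Dose = 12.5 mcg/kg/min × 71.36364 kg = 892.0455 mcg/min
892.0455 mcg/min × 60 min/hr = 53522.73 mcg/hr
Rate = 53522.73 mcg/hr ÷ 368.7943 mcg/mL = 145.1289 mL/hr
Change = 145.1289 − 58.05157 = 87.07736 mL/hr → 87.07736 mL/hr increase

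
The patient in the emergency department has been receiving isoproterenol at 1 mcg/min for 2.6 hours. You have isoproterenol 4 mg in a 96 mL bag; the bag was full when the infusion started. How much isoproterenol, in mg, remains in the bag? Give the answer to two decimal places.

3.84 mg

1 mcg/min × 60 min/hr = 60 mcg/hr
Concentration = 4 mg ÷ 96 mL = 0.04166667 mg/mL = 41.66667 mcg/mL
Rate = 60 mcg/hr ÷ 41.66667 mcg/mL = 1.44 mL/hr
Volume infused = 1.44 mL/hr × 2.6 hr = 3.744 mL
Volume remaining = 96 − 3.744 = 92.256 mL
Drug remaining = 92.256 mL × 41.66667 mcg/mL = 3844 mcg = 3.844 mg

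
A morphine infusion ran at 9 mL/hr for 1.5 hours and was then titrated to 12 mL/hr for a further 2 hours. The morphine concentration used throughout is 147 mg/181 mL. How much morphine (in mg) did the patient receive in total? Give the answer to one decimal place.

30.5 mg

Concentration = 147 mg ÷ 181 mL = 0.8121547 mg/mL
Stage 1: 9 mL/hr × 1.5 hr = 13.5 mL → 13.5 mL × 0.8121547 mg/mL = 10.96409 mg
Stage 2: 12 mL/hr × 2 hr = 24 mL → 24 mL × 0.8121547 mg/mL = 19.49171 mg
Total = 10.96409 + 19.49171 = 30.4558 mg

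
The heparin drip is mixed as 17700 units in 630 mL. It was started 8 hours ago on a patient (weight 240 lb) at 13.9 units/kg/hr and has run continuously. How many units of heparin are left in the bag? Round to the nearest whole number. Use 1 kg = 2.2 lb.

Weight = 240 lb ÷ 2.2 lb/kg = 109.0909 kg
Dose = 13.9 units/kg/hr × 109.0909 kg = 1516.364 units/hr
Concentration = 17700 units ÷ 630 mL = 28.09524 units/mL
Rate = 1516.364 units/hr ÷ 28.09524 units/mL = 53.97227 mL/hr
Volume infused = 53.97227 mL/hr × 8 hr = 431.7781 mL
Volume remaining = 630 − 431.7781 = 198.2219 mL
Drug remaining = 198.2219 mL × 28.09524 units/mL = 5569.091 units

5569 units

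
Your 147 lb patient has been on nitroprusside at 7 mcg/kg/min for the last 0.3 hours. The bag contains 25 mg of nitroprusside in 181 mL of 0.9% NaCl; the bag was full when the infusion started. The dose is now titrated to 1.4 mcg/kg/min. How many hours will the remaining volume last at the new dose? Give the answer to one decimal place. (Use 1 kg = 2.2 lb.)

3.0 hours

Initial rate:
Weight = 147 lb ÷ 2.2 lb/kg = 66.81818 kg
Dose = 7 mcg/kg/min × 66.81818 kg = 467.7273 mcg/min
467.7273 mcg/min × 60 min/hr = 28063.64 mcg/hr
Concentration = 25 mg ÷ 181 mL = 0.1381215 mg/mL = 138.1215 mcg/mL
Rate = 28063.64 mcg/hr ÷ 138.1215 mcg/mL = 203.1807 mL/hr
Volume infused so far = 203.1807 mL/hr × 0.3 hr = 60.95422 mL
Volume remaining = 181 − 60.95422 = 120.0458 mL
New rate:
Dose = 1.4 mcg/kg/min × 66.81818 kg = 93.54545 mcg/min
93.54545 mcg/min × 60 min/hr = 5612.727 mcg/hr
Rate = 5612.727 mcg/hr ÷ 138.1215 mcg/mL = 40.63615 mL/hr
Time remaining = 120.0458 mL ÷ 40.63615 mL/hr = 2.954163 hr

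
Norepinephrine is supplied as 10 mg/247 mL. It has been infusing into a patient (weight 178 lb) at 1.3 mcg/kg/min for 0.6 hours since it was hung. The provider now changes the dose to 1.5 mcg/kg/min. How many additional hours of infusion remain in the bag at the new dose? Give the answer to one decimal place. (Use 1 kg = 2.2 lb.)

Initial rate:
Weight = 178 lb ÷ 2.2 lb/kg = 80.90909 kg
Dose = 1.3 mcg/kg/min × 80.90909 kg = 105.1818 mcg/min
105.1818 mcg/min × 60 min/hr = 6310.909 mcg/hr
Concentration = 10 mg ÷ 247 mL = 0.04048583 mg/mL = 40.48583 mcg/mL
Rate = 6310.909 mcg/hr ÷ 40.48583 mcg/mL = 155.8795 mL/hr
Volume infused so far = 155.8795 mL/hr × 0.6 hr = 93.52767 mL
Volume remaining = 247 − 93.52767 = 153.4723 mL
New rate:
Dose = 1.5 mcg/kg/min × 80.90909 kg = 121.3636 mcg/min
121.3636 mcg/min × 60 min/hr = 7281.818 mcg/hr
Rate = 7281.818 mcg/hr ÷ 40.48583 mcg/mL = 179.8609 mL/hr
Time remaining = 153.4723 mL ÷ 179.8609 mL/hr = 0.8532834 hr

0.9 hours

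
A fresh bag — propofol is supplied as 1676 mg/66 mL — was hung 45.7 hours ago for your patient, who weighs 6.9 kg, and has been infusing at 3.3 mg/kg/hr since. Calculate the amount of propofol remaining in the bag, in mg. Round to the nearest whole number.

635 mg

Dose = 3.3 mg/kg/hr × 6.9 kg = 22.77 mg/hr
Concentration = 1676 mg ÷ 66 mL = 25.39394 mg/mL
Rate = 22.77 mg/hr ÷ 25.39394 mg/mL = 0.8966706 mL/hr
Volume infused = 0.8966706 mL/hr × 45.7 hr = 40.97785 mL
Volume remaining = 66 − 40.97785 = 25.02215 mL
Drug remaining = 25.02215 mL × 25.39394 mg/mL = 635.411 mg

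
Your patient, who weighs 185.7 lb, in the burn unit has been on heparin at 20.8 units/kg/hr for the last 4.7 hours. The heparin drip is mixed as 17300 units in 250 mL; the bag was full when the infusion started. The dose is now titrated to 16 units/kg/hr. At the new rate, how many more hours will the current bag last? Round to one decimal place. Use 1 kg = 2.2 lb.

6.7 hours

Initial rate:
Weight = 185.7 lb ÷ 2.2 lb/kg = 84.40909 kg
Dose = 20.8 units/kg/hr × 84.40909 kg = 1755.709 units/hr
Concentration = 17300 units ÷ 250 mL = 69.2 units/mL
Rate = 1755.709 units/hr ÷ 69.2 units/mL = 25.37152 mL/hr
Volume infused so far = 25.37152 mL/hr × 4.7 hr = 119.2461 mL
Volume remaining = 250 − 119.2461 = 130.7539 mL
New rate:
Dose = 16 units/kg/hr × 84.40909 kg = 1350.545 units/hr
Rate = 1350.545 units/hr ÷ 69.2 units/mL = 19.51655 mL/hr
Time remaining = 130.7539 mL ÷ 19.51655 mL/hr = 6.699639 hr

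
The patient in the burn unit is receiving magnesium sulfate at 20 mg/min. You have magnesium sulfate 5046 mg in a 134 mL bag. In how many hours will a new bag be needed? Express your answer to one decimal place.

20 mg/min × 60 min/hr = 1200 mg/hr
Concentration = 5046 mg ÷ 134 mL = 37.65672 mg/mL
Rate = 1200 mg/hr ÷ 37.65672 mg/mL = 31.86683 mL/hr
Duration = 134 mL ÷ 31.86683 mL/hr = 4.205 hr

4.2 hours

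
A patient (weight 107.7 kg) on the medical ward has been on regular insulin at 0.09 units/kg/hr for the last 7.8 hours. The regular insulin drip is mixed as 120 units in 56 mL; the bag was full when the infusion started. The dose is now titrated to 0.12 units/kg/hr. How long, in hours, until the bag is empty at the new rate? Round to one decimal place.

3.4 hours

Initial rate:
Dose = 0.09 units/kg/hr × 107.7 kg = 9.693 units/hr
Concentration = 120 units ÷ 56 mL = 2.142857 units/mL
Rate = 9.693 units/hr ÷ 2.142857 units/mL = 4.5234 mL/hr
Volume infused so far = 4.5234 mL/hr × 7.8 hr = 35.28252 mL
Volume remaining = 56 − 35.28252 = 20.71748 mL
New rate:
Dose = 0.12 units/kg/hr × 107.7 kg = 12.924 units/hr
Rate = 12.924 units/hr ÷ 2.142857 units/mL = 6.0312 mL/hr
Time remaining = 20.71748 mL ÷ 6.0312 mL/hr = 3.435051 hr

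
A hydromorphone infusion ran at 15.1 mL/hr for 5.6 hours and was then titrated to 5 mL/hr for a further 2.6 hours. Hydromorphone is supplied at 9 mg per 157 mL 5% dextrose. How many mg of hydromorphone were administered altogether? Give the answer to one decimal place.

5.6 mg

Concentration = 9 mg ÷ 157 mL = 0.05732484 mg/mL
Stage 1: 15.1 mL/hr × 5.6 hr = 84.56 mL → 84.56 mL × 0.05732484 mg/mL = 4.847389 mg
Stage 2: 5 mL/hr × 2.6 hr = 13 mL → 13 mL × 0.05732484 mg/mL = 0.7452229 mg
Total = 4.847389 + 0.7452229 = 5.592611 mg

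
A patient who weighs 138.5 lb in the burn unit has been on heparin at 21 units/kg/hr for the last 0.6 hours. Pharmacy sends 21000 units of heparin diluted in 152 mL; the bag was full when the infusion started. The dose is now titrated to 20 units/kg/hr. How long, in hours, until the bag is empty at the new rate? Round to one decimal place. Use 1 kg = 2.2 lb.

Initial rate:
Weight = 138.5 lb ÷ 2.2 lb/kg = 62.95455 kg
Dose = 21 units/kg/hr × 62.95455 kg = 1322.045 units/hr
Concentration = 21000 units ÷ 152 mL = 138.1579 units/mL
Rate = 1322.045 units/hr ÷ 138.1579 units/mL = 9.569091 mL/hr
Volume infused so far = 9.569091 mL/hr × 0.6 hr = 5.741455 mL
Volume remaining = 152 − 5.741455 = 146.2585 mL
New rate:
Dose = 20 units/kg/hr × 62.95455 kg = 1259.091 units/hr
Rate = 1259.091 units/hr ÷ 138.1579 units/mL = 9.11342 mL/hr
Time remaining = 146.2585 mL ÷ 9.11342 mL/hr = 16.0487 hr

16.0 hours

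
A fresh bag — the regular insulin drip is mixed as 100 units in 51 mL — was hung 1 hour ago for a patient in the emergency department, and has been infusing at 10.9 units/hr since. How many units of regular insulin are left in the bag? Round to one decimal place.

Concentration = 100 units ÷ 51 mL = 1.960784 units/mL
Rate = 10.9 units/hr ÷ 1.960784 units/mL = 5.559 mL/hr
Volume infused = 5.559 mL/hr × 1 hr = 5.559 mL
Volume remaining = 51 − 5.559 = 45.441 mL
Drug remaining = 45.441 mL × 1.960784 units/mL = 89.1 units

89.1 units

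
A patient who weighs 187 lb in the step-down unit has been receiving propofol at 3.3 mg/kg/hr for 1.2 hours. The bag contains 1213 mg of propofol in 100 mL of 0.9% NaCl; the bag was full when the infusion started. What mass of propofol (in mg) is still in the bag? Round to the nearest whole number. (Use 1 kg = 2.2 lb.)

876 mg

Weight = 187 lb ÷ 2.2 lb/kg = 85 kg
Dose = 3.3 mg/kg/hr × 85 kg = 280.5 mg/hr
Concentration = 1213 mg ÷ 100 mL = 12.13 mg/mL
Rate = 280.5 mg/hr ÷ 12.13 mg/mL = 23.12448 mL/hr
Volume infused = 23.12448 mL/hr × 1.2 hr = 27.74938 mL
Volume remaining = 100 − 27.74938 = 72.25062 mL
Drug remaining = 72.25062 mL × 12.13 mg/mL = 876.4 mg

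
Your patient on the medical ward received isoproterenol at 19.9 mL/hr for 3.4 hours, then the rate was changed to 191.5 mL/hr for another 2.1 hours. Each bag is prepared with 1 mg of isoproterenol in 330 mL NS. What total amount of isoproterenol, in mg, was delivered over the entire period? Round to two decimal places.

Concentration = 1 mg ÷ 330 mL = 0.003030303 mg/mL
Stage 1: 19.9 mL/hr × 3.4 hr = 67.66 mL → 67.66 mL × 0.003030303 mg/mL = 0.2050303 mg
Stage 2: 191.5 mL/hr × 2.1 hr = 402.15 mL → 402.15 mL × 0.003030303 mg/mL = 1.218636 mg
Total = 0.2050303 + 1.218636 = 1.423667 mg

1.42 mg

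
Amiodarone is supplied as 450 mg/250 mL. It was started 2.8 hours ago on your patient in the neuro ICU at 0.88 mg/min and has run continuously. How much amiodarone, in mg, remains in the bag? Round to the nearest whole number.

302 mg

0.88 mg/min × 60 min/hr = 52.8 mg/hr
Concentration = 450 mg ÷ 250 mL = 1.8 mg/mL
Rate = 52.8 mg/hr ÷ 1.8 mg/mL = 29.33333 mL/hr
Volume infused = 29.33333 mL/hr × 2.8 hr = 82.13333 mL
Volume remaining = 250 − 82.13333 = 167.8667 mL
Drug remaining = 167.8667 mL × 1.8 mg/mL = 302.16 mg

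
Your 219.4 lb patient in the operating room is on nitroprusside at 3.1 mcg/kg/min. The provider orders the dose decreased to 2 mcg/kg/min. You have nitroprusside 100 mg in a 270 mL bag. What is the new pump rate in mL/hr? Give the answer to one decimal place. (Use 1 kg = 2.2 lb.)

32.3 mL/hr

Weight = 219.4 lb ÷ 2.2 lb/kg = 99.72727 kg
Dose = 2 mcg/kg/min × 99.72727 kg = 199.4545 mcg/min
199.4545 mcg/min × 60 min/hr = 11967.27 mcg/hr
Concentration = 100 mg ÷ 270 mL = 0.3703704 mg/mL = 370.3704 mcg/mL
Rate = 11967.27 mcg/hr ÷ 370.3704 mcg/mL = 32.31164 mL/hr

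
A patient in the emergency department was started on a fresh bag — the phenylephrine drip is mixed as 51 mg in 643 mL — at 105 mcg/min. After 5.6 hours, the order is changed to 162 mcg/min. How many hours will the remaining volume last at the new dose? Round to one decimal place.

Initial rate:
105 mcg/min × 60 min/hr = 6300 mcg/hr
Concentration = 51 mg ÷ 643 mL = 0.07931571 mg/mL = 79.31571 mcg/mL
Rate = 6300 mcg/hr ÷ 79.31571 mcg/mL = 79.42941 mL/hr
Volume infused so far = 79.42941 mL/hr × 5.6 hr = 444.8047 mL
Volume remaining = 643 − 444.8047 = 198.1953 mL
New rate:
162 mcg/min × 60 min/hr = 9720 mcg/hr
Rate = 9720 mcg/hr ÷ 79.31571 mcg/mL = 122.5482 mL/hr
Time remaining = 198.1953 mL ÷ 122.5482 mL/hr = 1.617284 hr

1.6 hours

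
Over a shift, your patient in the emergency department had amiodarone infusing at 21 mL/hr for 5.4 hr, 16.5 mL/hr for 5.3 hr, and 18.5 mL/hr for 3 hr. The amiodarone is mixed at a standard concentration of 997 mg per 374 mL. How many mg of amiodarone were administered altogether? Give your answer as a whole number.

683 mg

Concentration = 997 mg ÷ 374 mL = 2.665775 mg/mL
Stage 1: 21 mL/hr × 5.4 hr = 113.4 mL → 113.4 mL × 2.665775 mg/mL = 302.2989 mg
Stage 2: 16.5 mL/hr × 5.3 hr = 87.45 mL → 87.45 mL × 2.665775 mg/mL = 233.1221 mg
Stage 3: 18.5 mL/hr × 3 hr = 55.5 mL → 55.5 mL × 2.665775 mg/mL = 147.9505 mg
Total = 302.2989 + 233.1221 + 147.9505 = 683.3715 mg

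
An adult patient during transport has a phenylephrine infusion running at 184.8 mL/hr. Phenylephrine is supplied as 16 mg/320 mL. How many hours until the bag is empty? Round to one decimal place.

1.7 hours

Duration = 320 mL ÷ 184.8 mL/hr = 1.731602 hr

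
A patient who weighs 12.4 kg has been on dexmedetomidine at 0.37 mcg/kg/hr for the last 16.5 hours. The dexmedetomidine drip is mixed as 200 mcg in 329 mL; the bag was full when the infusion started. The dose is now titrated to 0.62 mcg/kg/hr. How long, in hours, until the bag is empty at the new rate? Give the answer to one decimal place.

Initial rate:
Dose = 0.37 mcg/kg/hr × 12.4 kg = 4.588 mcg/hr
Concentration = 200 mcg ÷ 329 mL = 0.6079027 mcg/mL
Rate = 4.588 mcg/hr ÷ 0.6079027 mcg/mL = 7.54726 mL/hr
Volume infused so far = 7.54726 mL/hr × 16.5 hr = 124.5298 mL
Volume remaining = 329 − 124.5298 = 204.4702 mL
New rate:
Dose = 0.62 mcg/kg/hr × 12.4 kg = 7.688 mcg/hr
Rate = 7.688 mcg/hr ÷ 0.6079027 mcg/mL = 12.64676 mL/hr
Time remaining = 204.4702 mL ÷ 12.64676 mL/hr = 16.16779 hr

16.2 hours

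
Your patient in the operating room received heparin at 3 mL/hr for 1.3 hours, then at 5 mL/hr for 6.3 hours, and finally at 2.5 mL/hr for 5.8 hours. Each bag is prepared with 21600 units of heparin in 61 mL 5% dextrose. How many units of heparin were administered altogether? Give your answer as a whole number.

17670 units

Concentration = 21600 units ÷ 61 mL = 354.0984 units/mL
Stage 1: 3 mL/hr × 1.3 hr = 3.9 mL → 3.9 mL × 354.0984 units/mL = 1380.984 units
Stage 2: 5 mL/hr × 6.3 hr = 31.5 mL → 31.5 mL × 354.0984 units/mL = 11154.1 units
Stage 3: 2.5 mL/hr × 5.8 hr = 14.5 mL → 14.5 mL × 354.0984 units/mL = 5134.426 units
Total = 1380.984 + 11154.1 + 5134.426 = 17669.51 units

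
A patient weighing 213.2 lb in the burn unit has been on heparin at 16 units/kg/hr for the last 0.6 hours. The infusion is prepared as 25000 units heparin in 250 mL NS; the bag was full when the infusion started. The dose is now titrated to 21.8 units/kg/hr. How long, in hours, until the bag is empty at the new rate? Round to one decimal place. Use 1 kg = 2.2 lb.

Initial rate:
Weight = 213.2 lb ÷ 2.2 lb/kg = 96.90909 kg
Dose = 16 units/kg/hr × 96.90909 kg = 1550.545 units/hr
Concentration = 25000 units ÷ 250 mL = 100 units/mL
Rate = 1550.545 units/hr ÷ 100 units/mL = 15.50545 mL/hr
Volume infused so far = 15.50545 mL/hr × 0.6 hr = 9.303273 mL
Volume remaining = 250 − 9.303273 = 240.6967 mL
New rate:
Dose = 21.8 units/kg/hr × 96.90909 kg = 2112.618 units/hr
Rate = 2112.618 units/hr ÷ 100 units/mL = 21.12618 mL/hr
Time remaining = 240.6967 mL ÷ 21.12618 mL/hr = 11.39329 hr

11.4 hours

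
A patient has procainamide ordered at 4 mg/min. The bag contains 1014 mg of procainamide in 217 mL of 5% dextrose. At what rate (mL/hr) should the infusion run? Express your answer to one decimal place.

51.4 mL/hr

4 mg/min × 60 min/hr = 240 mg/hr
Concentration = 1014 mg ÷ 217 mL = 4.672811 mg/mL
Rate = 240 mg/hr ÷ 4.672811 mg/mL = 51.36095 mL/hr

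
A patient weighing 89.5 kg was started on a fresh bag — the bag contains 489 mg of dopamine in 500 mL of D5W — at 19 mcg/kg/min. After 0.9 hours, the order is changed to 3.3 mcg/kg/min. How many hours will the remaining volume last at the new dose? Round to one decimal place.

22.4 hours

Initial rate:
Dose = 19 mcg/kg/min × 89.5 kg = 1700.5 mcg/min
1700.5 mcg/min × 60 min/hr = 102030 mcg/hr
Concentration = 489 mg ÷ 500 mL = 0.978 mg/mL = 978 mcg/mL
Rate = 102030 mcg/hr ÷ 978 mcg/mL = 104.3252 mL/hr
Volume infused so far = 104.3252 mL/hr × 0.9 hr = 93.89264 mL
Volume remaining = 500 − 93.89264 = 406.1074 mL
New rate:
Dose = 3.3 mcg/kg/min × 89.5 kg = 295.35 mcg/min
295.35 mcg/min × 60 min/hr = 17721 mcg/hr
Rate = 17721 mcg/hr ÷ 978 mcg/mL = 18.11963 mL/hr
Time remaining = 406.1074 mL ÷ 18.11963 mL/hr = 22.41256 hr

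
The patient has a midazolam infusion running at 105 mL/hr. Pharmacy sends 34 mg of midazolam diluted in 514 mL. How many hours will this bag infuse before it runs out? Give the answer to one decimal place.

4.9 hours

Duration = 514 mL ÷ 105 mL/hr = 4.895238 hr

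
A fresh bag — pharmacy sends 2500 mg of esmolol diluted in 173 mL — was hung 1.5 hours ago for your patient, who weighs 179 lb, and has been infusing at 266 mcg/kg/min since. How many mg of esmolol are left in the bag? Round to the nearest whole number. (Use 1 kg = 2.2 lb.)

552 mg

Weight = 179 lb ÷ 2.2 lb/kg = 81.36364 kg
Dose = 266 mcg/kg/min × 81.36364 kg = 21642.73 mcg/min
21642.73 mcg/min × 60 min/hr = 1298564 mcg/hr
Concentration = 2500 mg ÷ 173 mL = 14.45087 mg/mL = 14450.87 mcg/mL
Rate = 1298564 mcg/hr ÷ 14450.87 mcg/mL = 89.8606 mL/hr
Volume infused = 89.8606 mL/hr × 1.5 hr = 134.7909 mL
Volume remaining = 173 − 134.7909 = 38.20909 mL
Drug remaining = 38.20909 mL × 14450.87 mcg/mL = 552154.5 mcg = 552.1545 mg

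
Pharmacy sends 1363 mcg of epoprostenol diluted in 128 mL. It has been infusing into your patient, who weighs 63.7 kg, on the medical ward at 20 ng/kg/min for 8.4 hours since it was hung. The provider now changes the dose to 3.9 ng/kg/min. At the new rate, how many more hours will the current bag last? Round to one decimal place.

48.4 hours

Initial rate:
Dose = 20 ng/kg/min × 63.7 kg = 1274 ng/min
1274 ng/min × 60 min/hr = 76440 ng/hr
Concentration = 1363 mcg ÷ 128 mL = 10.64844 mcg/mL = 10648.44 ng/mL
Rate = 76440 ng/hr ÷ 10648.44 ng/mL = 7.178518 mL/hr
Volume infused so far = 7.178518 mL/hr × 8.4 hr = 60.29955 mL
Volume remaining = 128 − 60.29955 = 67.70045 mL
New rate:
Dose = 3.9 ng/kg/min × 63.7 kg = 248.43 ng/min
248.43 ng/min × 60 min/hr = 14905.8 ng/hr
Rate = 14905.8 ng/hr ÷ 10648.44 ng/mL = 1.399811 mL/hr
Time remaining = 67.70045 mL ÷ 1.399811 mL/hr = 48.36399 hr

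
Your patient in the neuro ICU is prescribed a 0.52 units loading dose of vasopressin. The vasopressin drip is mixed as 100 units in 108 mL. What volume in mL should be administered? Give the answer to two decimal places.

0.56 mL

Concentration = 100 units ÷ 108 mL = 0.9259259 units/mL
Volume = 0.52 units ÷ 0.9259259 units/mL = 0.5616 mL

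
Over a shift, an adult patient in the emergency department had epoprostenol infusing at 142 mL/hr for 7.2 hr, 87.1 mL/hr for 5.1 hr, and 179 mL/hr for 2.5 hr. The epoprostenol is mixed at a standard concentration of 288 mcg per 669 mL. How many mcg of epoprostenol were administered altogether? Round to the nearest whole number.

Concentration = 288 mcg ÷ 669 mL = 0.4304933 mcg/mL
Stage 1: 142 mL/hr × 7.2 hr = 1022.4 mL → 1022.4 mL × 0.4304933 mcg/mL = 440.1363 mcg
Stage 2: 87.1 mL/hr × 5.1 hr = 444.21 mL → 444.21 mL × 0.4304933 mcg/mL = 191.2294 mcg
Stage 3: 179 mL/hr × 2.5 hr = 447.5 mL → 447.5 mL × 0.4304933 mcg/mL = 192.6457 mcg
Total = 440.1363 + 191.2294 + 192.6457 = 824.0115 mcg

824 mcg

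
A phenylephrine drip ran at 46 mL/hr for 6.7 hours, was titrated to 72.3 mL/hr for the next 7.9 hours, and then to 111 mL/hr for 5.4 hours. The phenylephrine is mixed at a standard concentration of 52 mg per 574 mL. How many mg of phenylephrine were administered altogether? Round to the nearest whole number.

Concentration = 52 mg ÷ 574 mL = 0.09059233 mg/mL
Stage 1: 46 mL/hr × 6.7 hr = 308.2 mL → 308.2 mL × 0.09059233 mg/mL = 27.92056 mg
Stage 2: 72.3 mL/hr × 7.9 hr = 571.17 mL → 571.17 mL × 0.09059233 mg/mL = 51.74362 mg
Stage 3: 111 mL/hr × 5.4 hr = 599.4 mL → 599.4 mL × 0.09059233 mg/mL = 54.30105 mg
Total = 27.92056 + 51.74362 + 54.30105 = 133.9652 mg

134 mg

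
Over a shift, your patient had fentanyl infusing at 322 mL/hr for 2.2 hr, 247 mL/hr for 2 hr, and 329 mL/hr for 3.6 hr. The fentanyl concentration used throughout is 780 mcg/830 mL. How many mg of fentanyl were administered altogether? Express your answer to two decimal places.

Concentration = 780 mcg ÷ 830 mL = 0.939759 mcg/mL
Stage 1: 322 mL/hr × 2.2 hr = 708.4 mL → 708.4 mL × 0.939759 mcg/mL = 665.7253 mcg
Stage 2: 247 mL/hr × 2 hr = 494 mL → 494 mL × 0.939759 mcg/mL = 464.241 mcg
Stage 3: 329 mL/hr × 3.6 hr = 1184.4 mL → 1184.4 mL × 0.939759 mcg/mL = 1113.051 mcg
Total = 665.7253 + 464.241 + 1113.051 = 2243.017 mcg = 2.243017 mg

2.24 mg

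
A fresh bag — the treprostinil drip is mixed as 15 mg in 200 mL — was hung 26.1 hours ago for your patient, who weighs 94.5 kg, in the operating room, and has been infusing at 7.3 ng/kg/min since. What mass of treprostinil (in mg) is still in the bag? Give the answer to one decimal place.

Dose = 7.3 ng/kg/min × 94.5 kg = 689.85 ng/min
689.85 ng/min × 60 min/hr = 41391 ng/hr
Concentration = 15 mg ÷ 200 mL = 0.075 mg/mL = 75000 ng/mL
Rate = 41391 ng/hr ÷ 75000 ng/mL = 0.55188 mL/hr
Volume infused = 0.55188 mL/hr × 26.1 hr = 14.40407 mL
Volume remaining = 200 − 14.40407 = 185.5959 mL
Drug remaining = 185.5959 mL × 75000 ng/mL = 13919695 ng = 13.91969 mg

13.9 mg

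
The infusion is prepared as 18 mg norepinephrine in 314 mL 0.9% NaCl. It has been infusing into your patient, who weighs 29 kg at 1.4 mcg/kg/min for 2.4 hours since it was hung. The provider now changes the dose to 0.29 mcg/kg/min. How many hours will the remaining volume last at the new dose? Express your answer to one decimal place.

Initial rate:
Dose = 1.4 mcg/kg/min × 29 kg = 40.6 mcg/min
40.6 mcg/min × 60 min/hr = 2436 mcg/hr
Concentration = 18 mg ÷ 314 mL = 0.05732484 mg/mL = 57.32484 mcg/mL
Rate = 2436 mcg/hr ÷ 57.32484 mcg/mL = 42.49467 mL/hr
Volume infused so far = 42.49467 mL/hr × 2.4 hr = 101.9872 mL
Volume remaining = 314 − 101.9872 = 212.0128 mL
New rate:
Dose = 0.29 mcg/kg/min × 29 kg = 8.41 mcg/min
8.41 mcg/min × 60 min/hr = 504.6 mcg/hr
Rate = 504.6 mcg/hr ÷ 57.32484 mcg/mL = 8.802467 mL/hr
Time remaining = 212.0128 mL ÷ 8.802467 mL/hr = 24.08561 hr

24.1 hours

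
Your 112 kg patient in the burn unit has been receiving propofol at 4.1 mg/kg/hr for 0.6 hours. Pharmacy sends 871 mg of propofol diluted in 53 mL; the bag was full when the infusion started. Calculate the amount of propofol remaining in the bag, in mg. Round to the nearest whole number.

Dose = 4.1 mg/kg/hr × 112 kg = 459.2 mg/hr
Concentration = 871 mg ÷ 53 mL = 16.43396 mg/mL
Rate = 459.2 mg/hr ÷ 16.43396 mg/mL = 27.94214 mL/hr
Volume infused = 27.94214 mL/hr × 0.6 hr = 16.76528 mL
Volume remaining = 53 − 16.76528 = 36.23472 mL
Drug remaining = 36.23472 mL × 16.43396 mg/mL = 595.48 mg

595 mg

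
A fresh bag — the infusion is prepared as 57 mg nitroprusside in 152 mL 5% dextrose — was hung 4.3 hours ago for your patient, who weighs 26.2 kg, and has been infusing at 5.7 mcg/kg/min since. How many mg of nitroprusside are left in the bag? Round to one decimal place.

Dose = 5.7 mcg/kg/min × 26.2 kg = 149.34 mcg/min
149.34 mcg/min × 60 min/hr = 8960.4 mcg/hr
Concentration = 57 mg ÷ 152 mL = 0.375 mg/mL = 375 mcg/mL
Rate = 8960.4 mcg/hr ÷ 375 mcg/mL = 23.8944 mL/hr
Volume infused = 23.8944 mL/hr × 4.3 hr = 102.7459 mL
Volume remaining = 152 − 102.7459 = 49.25408 mL
Drug remaining = 49.25408 mL × 375 mcg/mL = 18470.28 mcg = 18.47028 mg

18.5 mg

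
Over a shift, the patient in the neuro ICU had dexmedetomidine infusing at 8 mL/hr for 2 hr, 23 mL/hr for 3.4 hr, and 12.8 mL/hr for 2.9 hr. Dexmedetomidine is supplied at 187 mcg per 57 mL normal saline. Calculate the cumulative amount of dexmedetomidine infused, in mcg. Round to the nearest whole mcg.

Concentration = 187 mcg ÷ 57 mL = 3.280702 mcg/mL
Stage 1: 8 mL/hr × 2 hr = 16 mL → 16 mL × 3.280702 mcg/mL = 52.49123 mcg
Stage 2: 23 mL/hr × 3.4 hr = 78.2 mL → 78.2 mL × 3.280702 mcg/mL = 256.5509 mcg
Stage 3: 12.8 mL/hr × 2.9 hr = 37.12 mL → 37.12 mL × 3.280702 mcg/mL = 121.7796 mcg
Total = 52.49123 + 256.5509 + 121.7796 = 430.8218 mcg

431 mcg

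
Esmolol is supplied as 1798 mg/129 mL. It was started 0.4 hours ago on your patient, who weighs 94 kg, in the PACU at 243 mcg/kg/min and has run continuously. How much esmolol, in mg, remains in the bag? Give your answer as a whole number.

Dose = 243 mcg/kg/min × 94 kg = 22842 mcg/min
22842 mcg/min × 60 min/hr = 1370520 mcg/hr
Concentration = 1798 mg ÷ 129 mL = 13.93798 mg/mL = 13937.98 mcg/mL
Rate = 1370520 mcg/hr ÷ 13937.98 mcg/mL = 98.32986 mL/hr
Volume infused = 98.32986 mL/hr × 0.4 hr = 39.33194 mL
Volume remaining = 129 − 39.33194 = 89.66806 mL
Drug remaining = 89.66806 mL × 13937.98 mcg/mL = 1249792 mcg = 1249.792 mg

1250 mg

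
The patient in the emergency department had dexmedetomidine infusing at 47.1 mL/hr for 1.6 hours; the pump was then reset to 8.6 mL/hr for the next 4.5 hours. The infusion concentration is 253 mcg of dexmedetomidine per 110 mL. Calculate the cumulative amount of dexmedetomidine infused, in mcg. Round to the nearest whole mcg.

262 mcg

Concentration = 253 mcg ÷ 110 mL = 2.3 mcg/mL
Stage 1: 47.1 mL/hr × 1.6 hr = 75.36 mL → 75.36 mL × 2.3 mcg/mL = 173.328 mcg
Stage 2: 8.6 mL/hr × 4.5 hr = 38.7 mL → 38.7 mL × 2.3 mcg/mL = 89.01 mcg
Total = 173.328 + 89.01 = 262.338 mcg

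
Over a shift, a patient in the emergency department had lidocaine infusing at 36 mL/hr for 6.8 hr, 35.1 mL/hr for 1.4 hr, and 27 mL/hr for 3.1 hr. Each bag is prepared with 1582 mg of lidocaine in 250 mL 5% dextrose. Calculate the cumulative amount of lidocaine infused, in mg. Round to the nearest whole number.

2390 mg

Concentration = 1582 mg ÷ 250 mL = 6.328 mg/mL
Stage 1: 36 mL/hr × 6.8 hr = 244.8 mL → 244.8 mL × 6.328 mg/mL = 1549.094 mg
Stage 2: 35.1 mL/hr × 1.4 hr = 49.14 mL → 49.14 mL × 6.328 mg/mL = 310.9579 mg
Stage 3: 27 mL/hr × 3.1 hr = 83.7 mL → 83.7 mL × 6.328 mg/mL = 529.6536 mg
Total = 1549.094 + 310.9579 + 529.6536 = 2389.706 mg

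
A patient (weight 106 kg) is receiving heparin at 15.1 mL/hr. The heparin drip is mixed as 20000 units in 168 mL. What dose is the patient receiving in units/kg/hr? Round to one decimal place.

Concentration = 20000 units ÷ 168 mL = 119.0476 units/mL
Drug rate = 15.1 mL/hr × 119.0476 units/mL = 1797.619 units/hr
1797.619 units/hr ÷ 106 kg = 16.95867 units/kg/hr

17.0 units/kg/hr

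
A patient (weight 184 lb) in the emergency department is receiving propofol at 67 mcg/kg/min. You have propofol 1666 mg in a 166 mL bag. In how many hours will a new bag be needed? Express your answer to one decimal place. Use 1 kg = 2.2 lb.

5.0 hours

Weight = 184 lb ÷ 2.2 lb/kg = 83.63636 kg
Dose = 67 mcg/kg/min × 83.63636 kg = 5603.636 mcg/min
5603.636 mcg/min × 60 min/hr = 336218.2 mcg/hr
Concentration = 1666 mg ÷ 166 mL = 10.03614 mg/mL = 10036.14 mcg/mL
Rate = 336218.2 mcg/hr ÷ 10036.14 mcg/mL = 33.50073 mL/hr
Duration = 166 mL ÷ 33.50073 mL/hr = 4.955116 hr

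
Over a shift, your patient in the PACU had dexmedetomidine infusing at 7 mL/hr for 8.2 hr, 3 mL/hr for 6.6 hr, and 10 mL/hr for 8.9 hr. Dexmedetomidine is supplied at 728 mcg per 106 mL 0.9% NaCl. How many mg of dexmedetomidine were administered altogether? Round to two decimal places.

1.14 mg

Concentration = 728 mcg ÷ 106 mL = 6.867925 mcg/mL
Stage 1: 7 mL/hr × 8.2 hr = 57.4 mL → 57.4 mL × 6.867925 mcg/mL = 394.2189 mcg
Stage 2: 3 mL/hr × 6.6 hr = 19.8 mL → 19.8 mL × 6.867925 mcg/mL = 135.9849 mcg
Stage 3: 10 mL/hr × 8.9 hr = 89 mL → 89 mL × 6.867925 mcg/mL = 611.2453 mcg
Total = 394.2189 + 135.9849 + 611.2453 = 1141.449 mcg = 1.141449 mg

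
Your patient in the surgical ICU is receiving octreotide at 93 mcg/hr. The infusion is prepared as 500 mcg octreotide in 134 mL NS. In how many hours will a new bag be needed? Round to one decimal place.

5.4 hours

Concentration = 500 mcg ÷ 134 mL = 3.731343 mcg/mL
Rate = 93 mcg/hr ÷ 3.731343 mcg/mL = 24.924 mL/hr
Duration = 134 mL ÷ 24.924 mL/hr = 5.376344 hr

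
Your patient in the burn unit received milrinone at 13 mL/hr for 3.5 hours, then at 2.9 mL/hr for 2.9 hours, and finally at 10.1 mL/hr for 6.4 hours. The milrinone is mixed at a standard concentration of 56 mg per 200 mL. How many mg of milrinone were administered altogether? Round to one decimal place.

Concentration = 56 mg ÷ 200 mL = 0.28 mg/mL
Stage 1: 13 mL/hr × 3.5 hr = 45.5 mL → 45.5 mL × 0.28 mg/mL = 12.74 mg
Stage 2: 2.9 mL/hr × 2.9 hr = 8.41 mL → 8.41 mL × 0.28 mg/mL = 2.3548 mg
Stage 3: 10.1 mL/hr × 6.4 hr = 64.64 mL → 64.64 mL × 0.28 mg/mL = 18.0992 mg
Total = 12.74 + 2.3548 + 18.0992 = 33.194 mg

33.2 mg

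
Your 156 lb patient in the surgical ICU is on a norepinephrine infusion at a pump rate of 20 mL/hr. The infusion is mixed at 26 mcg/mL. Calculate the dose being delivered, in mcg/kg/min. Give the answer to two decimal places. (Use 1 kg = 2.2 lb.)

Weight = 156 lb ÷ 2.2 lb/kg = 70.90909 kg
Drug rate = 20 mL/hr × 26 mcg/mL = 520 mcg/hr
520 mcg/hr ÷ 60 min/hr = 8.666667 mcg/min
8.666667 mcg/min ÷ 70.90909 kg = 0.1222222 mcg/kg/min

0.12 mcg/kg/min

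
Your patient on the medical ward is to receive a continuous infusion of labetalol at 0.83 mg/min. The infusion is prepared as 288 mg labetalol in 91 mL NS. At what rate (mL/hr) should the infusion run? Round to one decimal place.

0.83 mg/min × 60 min/hr = 49.8 mg/hr
Concentration = 288 mg ÷ 91 mL = 3.164835 mg/mL
Rate = 49.8 mg/hr ÷ 3.164835 mg/mL = 15.73542 mL/hr

15.7 mL/hr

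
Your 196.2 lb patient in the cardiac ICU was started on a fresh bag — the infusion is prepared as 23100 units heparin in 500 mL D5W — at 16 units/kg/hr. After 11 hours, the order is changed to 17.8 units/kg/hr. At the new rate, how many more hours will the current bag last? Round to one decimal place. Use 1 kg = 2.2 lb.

Initial rate:
Weight = 196.2 lb ÷ 2.2 lb/kg = 89.18182 kg
Dose = 16 units/kg/hr × 89.18182 kg = 1426.909 units/hr
Concentration = 23100 units ÷ 500 mL = 46.2 units/mL
Rate = 1426.909 units/hr ÷ 46.2 units/mL = 30.88548 mL/hr
Volume infused so far = 30.88548 mL/hr × 11 hr = 339.7403 mL
Volume remaining = 500 − 339.7403 = 160.2597 mL
New rate:
Dose = 17.8 units/kg/hr × 89.18182 kg = 1587.436 units/hr
Rate = 1587.436 units/hr ÷ 46.2 units/mL = 34.36009 mL/hr
Time remaining = 160.2597 mL ÷ 34.36009 mL/hr = 4.664124 hr

4.7 hours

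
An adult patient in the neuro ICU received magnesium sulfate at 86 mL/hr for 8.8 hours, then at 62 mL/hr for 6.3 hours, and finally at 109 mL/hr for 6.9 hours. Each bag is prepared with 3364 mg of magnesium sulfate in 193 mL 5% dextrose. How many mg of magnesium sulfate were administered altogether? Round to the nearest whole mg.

Concentration = 3364 mg ÷ 193 mL = 17.43005 mg/mL
Stage 1: 86 mL/hr × 8.8 hr = 756.8 mL → 756.8 mL × 17.43005 mg/mL = 13191.06 mg
Stage 2: 62 mL/hr × 6.3 hr = 390.6 mL → 390.6 mL × 17.43005 mg/mL = 6808.178 mg
Stage 3: 109 mL/hr × 6.9 hr = 752.1 mL → 752.1 mL × 17.43005 mg/mL = 13109.14 mg
Total = 13191.06 + 6808.178 + 13109.14 = 33108.38 mg

33108 mg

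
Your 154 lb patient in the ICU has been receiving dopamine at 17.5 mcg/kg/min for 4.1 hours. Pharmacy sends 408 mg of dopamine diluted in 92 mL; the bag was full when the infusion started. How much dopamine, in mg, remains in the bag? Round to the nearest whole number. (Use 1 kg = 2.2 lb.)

Weight = 154 lb ÷ 2.2 lb/kg = 70 kg
Dose = 17.5 mcg/kg/min × 70 kg = 1225 mcg/min
1225 mcg/min × 60 min/hr = 73500 mcg/hr
Concentration = 408 mg ÷ 92 mL = 4.434783 mg/mL = 4434.783 mcg/mL
Rate = 73500 mcg/hr ÷ 4434.783 mcg/mL = 16.57353 mL/hr
Volume infused = 16.57353 mL/hr × 4.1 hr = 67.95147 mL
Volume remaining = 92 − 67.95147 = 24.04853 mL
Drug remaining = 24.04853 mL × 4434.783 mcg/mL = 106650 mcg = 106.65 mg

107 mg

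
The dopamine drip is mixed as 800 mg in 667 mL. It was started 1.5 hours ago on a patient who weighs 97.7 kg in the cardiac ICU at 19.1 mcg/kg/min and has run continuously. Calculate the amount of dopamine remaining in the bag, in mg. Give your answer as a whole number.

Dose = 19.1 mcg/kg/min × 97.7 kg = 1866.07 mcg/min
1866.07 mcg/min × 60 min/hr = 111964.2 mcg/hr
Concentration = 800 mg ÷ 667 mL = 1.1994 mg/mL = 1199.4 mcg/mL
Rate = 111964.2 mcg/hr ÷ 1199.4 mcg/mL = 93.35015 mL/hr
Volume infused = 93.35015 mL/hr × 1.5 hr = 140.0252 mL
Volume remaining = 667 − 140.0252 = 526.9748 mL
Drug remaining = 526.9748 mL × 1199.4 mcg/mL = 632053.7 mcg = 632.0537 mg

632 mg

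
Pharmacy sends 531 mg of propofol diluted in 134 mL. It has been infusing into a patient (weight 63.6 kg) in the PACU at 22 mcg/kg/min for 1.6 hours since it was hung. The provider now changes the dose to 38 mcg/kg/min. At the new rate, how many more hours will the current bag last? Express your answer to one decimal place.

2.7 hours

Initial rate:
Dose = 22 mcg/kg/min × 63.6 kg = 1399.2 mcg/min
1399.2 mcg/min × 60 min/hr = 83952 mcg/hr
Concentration = 531 mg ÷ 134 mL = 3.962687 mg/mL = 3962.687 mcg/mL
Rate = 83952 mcg/hr ÷ 3962.687 mcg/mL = 21.18563 mL/hr
Volume infused so far = 21.18563 mL/hr × 1.6 hr = 33.897 mL
Volume remaining = 134 − 33.897 = 100.103 mL
New rate:
Dose = 38 mcg/kg/min × 63.6 kg = 2416.8 mcg/min
2416.8 mcg/min × 60 min/hr = 145008 mcg/hr
Rate = 145008 mcg/hr ÷ 3962.687 mcg/mL = 36.59336 mL/hr
Time remaining = 100.103 mL ÷ 36.59336 mL/hr = 2.735551 hr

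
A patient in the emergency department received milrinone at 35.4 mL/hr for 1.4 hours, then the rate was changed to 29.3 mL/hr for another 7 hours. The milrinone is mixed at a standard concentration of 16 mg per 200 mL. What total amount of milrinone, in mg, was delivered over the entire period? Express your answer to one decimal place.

Concentration = 16 mg ÷ 200 mL = 0.08 mg/mL
Stage 1: 35.4 mL/hr × 1.4 hr = 49.56 mL → 49.56 mL × 0.08 mg/mL = 3.9648 mg
Stage 2: 29.3 mL/hr × 7 hr = 205.1 mL → 205.1 mL × 0.08 mg/mL = 16.408 mg
Total = 3.9648 + 16.408 = 20.3728 mg

20.4 mg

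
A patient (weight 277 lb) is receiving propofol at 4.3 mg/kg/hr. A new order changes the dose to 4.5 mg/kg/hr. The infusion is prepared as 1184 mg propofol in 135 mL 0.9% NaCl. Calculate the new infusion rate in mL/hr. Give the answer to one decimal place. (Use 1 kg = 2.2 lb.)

64.6 mL/hr

Weight = 277 lb ÷ 2.2 lb/kg = 125.9091 kg
Dose = 4.5 mg/kg/hr × 125.9091 kg = 566.5909 mg/hr
Concentration = 1184 mg ÷ 135 mL = 8.77037 mg/mL
Rate = 566.5909 mg/hr ÷ 8.77037 mg/mL = 64.60285 mL/hr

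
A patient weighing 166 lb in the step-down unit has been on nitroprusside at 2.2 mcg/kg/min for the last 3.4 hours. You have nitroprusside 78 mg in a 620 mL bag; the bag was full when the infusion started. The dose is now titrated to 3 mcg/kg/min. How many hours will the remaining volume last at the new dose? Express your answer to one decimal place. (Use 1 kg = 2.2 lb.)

3.2 hours

Initial rate:
Weight = 166 lb ÷ 2.2 lb/kg = 75.45455 kg
Dose = 2.2 mcg/kg/min × 75.45455 kg = 166 mcg/min
166 mcg/min × 60 min/hr = 9960 mcg/hr
Concentration = 78 mg ÷ 620 mL = 0.1258065 mg/mL = 125.8065 mcg/mL
Rate = 9960 mcg/hr ÷ 125.8065 mcg/mL = 79.16923 mL/hr
Volume infused so far = 79.16923 mL/hr × 3.4 hr = 269.1754 mL
Volume remaining = 620 − 269.1754 = 350.8246 mL
New rate:
Dose = 3 mcg/kg/min × 75.45455 kg = 226.3636 mcg/min
226.3636 mcg/min × 60 min/hr = 13581.82 mcg/hr
Rate = 13581.82 mcg/hr ÷ 125.8065 mcg/mL = 107.958 mL/hr
Time remaining = 350.8246 mL ÷ 107.958 mL/hr = 3.249639 hr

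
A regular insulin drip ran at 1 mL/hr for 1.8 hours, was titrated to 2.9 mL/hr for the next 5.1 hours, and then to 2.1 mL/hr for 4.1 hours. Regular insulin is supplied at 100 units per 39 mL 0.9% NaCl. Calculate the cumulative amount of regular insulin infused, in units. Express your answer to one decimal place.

64.6 units

Concentration = 100 units ÷ 39 mL = 2.564103 units/mL
Stage 1: 1 mL/hr × 1.8 hr = 1.8 mL → 1.8 mL × 2.564103 units/mL = 4.615385 units
Stage 2: 2.9 mL/hr × 5.1 hr = 14.79 mL → 14.79 mL × 2.564103 units/mL = 37.92308 units
Stage 3: 2.1 mL/hr × 4.1 hr = 8.61 mL → 8.61 mL × 2.564103 units/mL = 22.07692 units
Total = 4.615385 + 37.92308 + 22.07692 = 64.61538 units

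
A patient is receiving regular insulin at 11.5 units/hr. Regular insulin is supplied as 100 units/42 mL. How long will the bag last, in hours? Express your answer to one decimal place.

8.7 hours

Concentration = 100 units ÷ 42 mL = 2.380952 units/mL
Rate = 11.5 units/hr ÷ 2.380952 units/mL = 4.83 mL/hr
Duration = 42 mL ÷ 4.83 mL/hr = 8.695652 hr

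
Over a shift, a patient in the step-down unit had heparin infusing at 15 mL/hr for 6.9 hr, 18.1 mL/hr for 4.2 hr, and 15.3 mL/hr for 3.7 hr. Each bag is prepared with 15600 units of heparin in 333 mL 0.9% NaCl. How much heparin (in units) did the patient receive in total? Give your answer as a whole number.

Concentration = 15600 units ÷ 333 mL = 46.84685 units/mL
Stage 1: 15 mL/hr × 6.9 hr = 103.5 mL → 103.5 mL × 46.84685 units/mL = 4848.649 units
Stage 2: 18.1 mL/hr × 4.2 hr = 76.02 mL → 76.02 mL × 46.84685 units/mL = 3561.297 units
Stage 3: 15.3 mL/hr × 3.7 hr = 56.61 mL → 56.61 mL × 46.84685 units/mL = 2652 units
Total = 4848.649 + 3561.297 + 2652 = 11061.95 units

11062 units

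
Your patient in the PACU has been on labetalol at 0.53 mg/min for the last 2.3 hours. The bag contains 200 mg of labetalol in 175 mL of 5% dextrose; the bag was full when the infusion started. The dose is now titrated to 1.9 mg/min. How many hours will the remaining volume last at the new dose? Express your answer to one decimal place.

Initial rate:
0.53 mg/min × 60 min/hr = 31.8 mg/hr
Concentration = 200 mg ÷ 175 mL = 1.142857 mg/mL
Rate = 31.8 mg/hr ÷ 1.142857 mg/mL = 27.825 mL/hr
Volume infused so far = 27.825 mL/hr × 2.3 hr = 63.9975 mL
Volume remaining = 175 − 63.9975 = 111.0025 mL
New rate:
1.9 mg/min × 60 min/hr = 114 mg/hr
Rate = 114 mg/hr ÷ 1.142857 mg/mL = 99.75 mL/hr
Time remaining = 111.0025 mL ÷ 99.75 mL/hr = 1.112807 hr

1.1 hours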